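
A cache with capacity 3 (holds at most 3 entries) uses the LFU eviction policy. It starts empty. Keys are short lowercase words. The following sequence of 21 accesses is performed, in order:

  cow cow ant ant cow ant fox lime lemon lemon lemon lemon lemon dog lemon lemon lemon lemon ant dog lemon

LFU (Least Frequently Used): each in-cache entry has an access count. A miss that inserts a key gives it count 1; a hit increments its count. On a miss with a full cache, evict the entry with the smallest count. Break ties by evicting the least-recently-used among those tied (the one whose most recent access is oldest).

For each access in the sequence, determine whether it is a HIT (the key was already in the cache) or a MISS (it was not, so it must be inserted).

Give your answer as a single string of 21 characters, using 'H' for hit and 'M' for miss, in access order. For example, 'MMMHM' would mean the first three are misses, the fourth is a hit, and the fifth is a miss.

LFU simulation (capacity=3):
  1. access cow: MISS. Cache: [cow(c=1)]
  2. access cow: HIT, count now 2. Cache: [cow(c=2)]
  3. access ant: MISS. Cache: [ant(c=1) cow(c=2)]
  4. access ant: HIT, count now 2. Cache: [cow(c=2) ant(c=2)]
  5. access cow: HIT, count now 3. Cache: [ant(c=2) cow(c=3)]
  6. access ant: HIT, count now 3. Cache: [cow(c=3) ant(c=3)]
  7. access fox: MISS. Cache: [fox(c=1) cow(c=3) ant(c=3)]
  8. access lime: MISS, evict fox(c=1). Cache: [lime(c=1) cow(c=3) ant(c=3)]
  9. access lemon: MISS, evict lime(c=1). Cache: [lemon(c=1) cow(c=3) ant(c=3)]
  10. access lemon: HIT, count now 2. Cache: [lemon(c=2) cow(c=3) ant(c=3)]
  11. access lemon: HIT, count now 3. Cache: [cow(c=3) ant(c=3) lemon(c=3)]
  12. access lemon: HIT, count now 4. Cache: [cow(c=3) ant(c=3) lemon(c=4)]
  13. access lemon: HIT, count now 5. Cache: [cow(c=3) ant(c=3) lemon(c=5)]
  14. access dog: MISS, evict cow(c=3). Cache: [dog(c=1) ant(c=3) lemon(c=5)]
  15. access lemon: HIT, count now 6. Cache: [dog(c=1) ant(c=3) lemon(c=6)]
  16. access lemon: HIT, count now 7. Cache: [dog(c=1) ant(c=3) lemon(c=7)]
  17. access lemon: HIT, count now 8. Cache: [dog(c=1) ant(c=3) lemon(c=8)]
  18. access lemon: HIT, count now 9. Cache: [dog(c=1) ant(c=3) lemon(c=9)]
  19. access ant: HIT, count now 4. Cache: [dog(c=1) ant(c=4) lemon(c=9)]
  20. access dog: HIT, count now 2. Cache: [dog(c=2) ant(c=4) lemon(c=9)]
  21. access lemon: HIT, count now 10. Cache: [dog(c=2) ant(c=4) lemon(c=10)]
Total: 15 hits, 6 misses, 3 evictions

Answer: MHMHHHMMMHHHHMHHHHHHH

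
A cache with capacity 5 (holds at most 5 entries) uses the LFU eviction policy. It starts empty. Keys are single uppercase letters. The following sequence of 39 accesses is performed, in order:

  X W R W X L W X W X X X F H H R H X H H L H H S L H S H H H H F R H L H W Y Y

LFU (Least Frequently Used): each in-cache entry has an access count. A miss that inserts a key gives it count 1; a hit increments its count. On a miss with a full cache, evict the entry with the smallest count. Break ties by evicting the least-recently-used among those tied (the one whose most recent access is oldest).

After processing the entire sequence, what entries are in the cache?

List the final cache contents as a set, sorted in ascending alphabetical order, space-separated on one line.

Answer: H S W X Y

Derivation:
LFU simulation (capacity=5):
  1. access X: MISS. Cache: [X(c=1)]
  2. access W: MISS. Cache: [X(c=1) W(c=1)]
  3. access R: MISS. Cache: [X(c=1) W(c=1) R(c=1)]
  4. access W: HIT, count now 2. Cache: [X(c=1) R(c=1) W(c=2)]
  5. access X: HIT, count now 2. Cache: [R(c=1) W(c=2) X(c=2)]
  6. access L: MISS. Cache: [R(c=1) L(c=1) W(c=2) X(c=2)]
  7. access W: HIT, count now 3. Cache: [R(c=1) L(c=1) X(c=2) W(c=3)]
  8. access X: HIT, count now 3. Cache: [R(c=1) L(c=1) W(c=3) X(c=3)]
  9. access W: HIT, count now 4. Cache: [R(c=1) L(c=1) X(c=3) W(c=4)]
  10. access X: HIT, count now 4. Cache: [R(c=1) L(c=1) W(c=4) X(c=4)]
  11. access X: HIT, count now 5. Cache: [R(c=1) L(c=1) W(c=4) X(c=5)]
  12. access X: HIT, count now 6. Cache: [R(c=1) L(c=1) W(c=4) X(c=6)]
  13. access F: MISS. Cache: [R(c=1) L(c=1) F(c=1) W(c=4) X(c=6)]
  14. access H: MISS, evict R(c=1). Cache: [L(c=1) F(c=1) H(c=1) W(c=4) X(c=6)]
  15. access H: HIT, count now 2. Cache: [L(c=1) F(c=1) H(c=2) W(c=4) X(c=6)]
  16. access R: MISS, evict L(c=1). Cache: [F(c=1) R(c=1) H(c=2) W(c=4) X(c=6)]
  17. access H: HIT, count now 3. Cache: [F(c=1) R(c=1) H(c=3) W(c=4) X(c=6)]
  18. access X: HIT, count now 7. Cache: [F(c=1) R(c=1) H(c=3) W(c=4) X(c=7)]
  19. access H: HIT, count now 4. Cache: [F(c=1) R(c=1) W(c=4) H(c=4) X(c=7)]
  20. access H: HIT, count now 5. Cache: [F(c=1) R(c=1) W(c=4) H(c=5) X(c=7)]
  21. access L: MISS, evict F(c=1). Cache: [R(c=1) L(c=1) W(c=4) H(c=5) X(c=7)]
  22. access H: HIT, count now 6. Cache: [R(c=1) L(c=1) W(c=4) H(c=6) X(c=7)]
  23. access H: HIT, count now 7. Cache: [R(c=1) L(c=1) W(c=4) X(c=7) H(c=7)]
  24. access S: MISS, evict R(c=1). Cache: [L(c=1) S(c=1) W(c=4) X(c=7) H(c=7)]
  25. access L: HIT, count now 2. Cache: [S(c=1) L(c=2) W(c=4) X(c=7) H(c=7)]
  26. access H: HIT, count now 8. Cache: [S(c=1) L(c=2) W(c=4) X(c=7) H(c=8)]
  27. access S: HIT, count now 2. Cache: [L(c=2) S(c=2) W(c=4) X(c=7) H(c=8)]
  28. access H: HIT, count now 9. Cache: [L(c=2) S(c=2) W(c=4) X(c=7) H(c=9)]
  29. access H: HIT, count now 10. Cache: [L(c=2) S(c=2) W(c=4) X(c=7) H(c=10)]
  30. access H: HIT, count now 11. Cache: [L(c=2) S(c=2) W(c=4) X(c=7) H(c=11)]
  31. access H: HIT, count now 12. Cache: [L(c=2) S(c=2) W(c=4) X(c=7) H(c=12)]
  32. access F: MISS, evict L(c=2). Cache: [F(c=1) S(c=2) W(c=4) X(c=7) H(c=12)]
  33. access R: MISS, evict F(c=1). Cache: [R(c=1) S(c=2) W(c=4) X(c=7) H(c=12)]
  34. access H: HIT, count now 13. Cache: [R(c=1) S(c=2) W(c=4) X(c=7) H(c=13)]
  35. access L: MISS, evict R(c=1). Cache: [L(c=1) S(c=2) W(c=4) X(c=7) H(c=13)]
  36. access H: HIT, count now 14. Cache: [L(c=1) S(c=2) W(c=4) X(c=7) H(c=14)]
  37. access W: HIT, count now 5. Cache: [L(c=1) S(c=2) W(c=5) X(c=7) H(c=14)]
  38. access Y: MISS, evict L(c=1). Cache: [Y(c=1) S(c=2) W(c=5) X(c=7) H(c=14)]
  39. access Y: HIT, count now 2. Cache: [S(c=2) Y(c=2) W(c=5) X(c=7) H(c=14)]
Total: 26 hits, 13 misses, 8 evictions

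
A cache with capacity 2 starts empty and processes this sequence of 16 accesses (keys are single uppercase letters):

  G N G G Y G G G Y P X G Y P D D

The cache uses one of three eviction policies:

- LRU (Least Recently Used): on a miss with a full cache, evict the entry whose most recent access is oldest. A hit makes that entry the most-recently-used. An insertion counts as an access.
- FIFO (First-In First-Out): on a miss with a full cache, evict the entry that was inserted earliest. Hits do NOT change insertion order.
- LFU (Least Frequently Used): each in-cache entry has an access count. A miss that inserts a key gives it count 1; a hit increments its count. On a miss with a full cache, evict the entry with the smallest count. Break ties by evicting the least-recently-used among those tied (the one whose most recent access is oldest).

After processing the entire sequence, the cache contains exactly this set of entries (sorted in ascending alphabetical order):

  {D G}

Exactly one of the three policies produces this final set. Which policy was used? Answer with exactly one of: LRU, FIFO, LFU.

Answer: LFU

Derivation:
Simulating under each policy and comparing final sets:
  LRU: final set = {D P} -> differs
  FIFO: final set = {D P} -> differs
  LFU: final set = {D G} -> MATCHES target
Only LFU produces the target set.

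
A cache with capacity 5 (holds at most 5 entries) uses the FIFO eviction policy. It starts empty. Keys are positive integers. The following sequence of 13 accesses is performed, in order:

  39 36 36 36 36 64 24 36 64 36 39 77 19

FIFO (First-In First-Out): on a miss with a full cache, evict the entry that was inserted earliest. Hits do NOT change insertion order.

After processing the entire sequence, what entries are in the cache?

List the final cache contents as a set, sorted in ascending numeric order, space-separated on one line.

FIFO simulation (capacity=5):
  1. access 39: MISS. Cache (old->new): [39]
  2. access 36: MISS. Cache (old->new): [39 36]
  3. access 36: HIT. Cache (old->new): [39 36]
  4. access 36: HIT. Cache (old->new): [39 36]
  5. access 36: HIT. Cache (old->new): [39 36]
  6. access 64: MISS. Cache (old->new): [39 36 64]
  7. access 24: MISS. Cache (old->new): [39 36 64 24]
  8. access 36: HIT. Cache (old->new): [39 36 64 24]
  9. access 64: HIT. Cache (old->new): [39 36 64 24]
  10. access 36: HIT. Cache (old->new): [39 36 64 24]
  11. access 39: HIT. Cache (old->new): [39 36 64 24]
  12. access 77: MISS. Cache (old->new): [39 36 64 24 77]
  13. access 19: MISS, evict 39. Cache (old->new): [36 64 24 77 19]
Total: 7 hits, 6 misses, 1 evictions

Answer: 19 24 36 64 77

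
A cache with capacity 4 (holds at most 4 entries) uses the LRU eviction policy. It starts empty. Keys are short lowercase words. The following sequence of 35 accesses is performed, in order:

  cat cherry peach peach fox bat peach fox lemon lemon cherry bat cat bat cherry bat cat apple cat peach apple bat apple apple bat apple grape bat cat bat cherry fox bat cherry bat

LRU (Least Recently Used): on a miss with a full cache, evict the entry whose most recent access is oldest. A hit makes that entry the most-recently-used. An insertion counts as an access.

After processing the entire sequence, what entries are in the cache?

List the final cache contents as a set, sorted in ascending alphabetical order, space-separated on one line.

Answer: bat cat cherry fox

Derivation:
LRU simulation (capacity=4):
  1. access cat: MISS. Cache (LRU->MRU): [cat]
  2. access cherry: MISS. Cache (LRU->MRU): [cat cherry]
  3. access peach: MISS. Cache (LRU->MRU): [cat cherry peach]
  4. access peach: HIT. Cache (LRU->MRU): [cat cherry peach]
  5. access fox: MISS. Cache (LRU->MRU): [cat cherry peach fox]
  6. access bat: MISS, evict cat. Cache (LRU->MRU): [cherry peach fox bat]
  7. access peach: HIT. Cache (LRU->MRU): [cherry fox bat peach]
  8. access fox: HIT. Cache (LRU->MRU): [cherry bat peach fox]
  9. access lemon: MISS, evict cherry. Cache (LRU->MRU): [bat peach fox lemon]
  10. access lemon: HIT. Cache (LRU->MRU): [bat peach fox lemon]
  11. access cherry: MISS, evict bat. Cache (LRU->MRU): [peach fox lemon cherry]
  12. access bat: MISS, evict peach. Cache (LRU->MRU): [fox lemon cherry bat]
  13. access cat: MISS, evict fox. Cache (LRU->MRU): [lemon cherry bat cat]
  14. access bat: HIT. Cache (LRU->MRU): [lemon cherry cat bat]
  15. access cherry: HIT. Cache (LRU->MRU): [lemon cat bat cherry]
  16. access bat: HIT. Cache (LRU->MRU): [lemon cat cherry bat]
  17. access cat: HIT. Cache (LRU->MRU): [lemon cherry bat cat]
  18. access apple: MISS, evict lemon. Cache (LRU->MRU): [cherry bat cat apple]
  19. access cat: HIT. Cache (LRU->MRU): [cherry bat apple cat]
  20. access peach: MISS, evict cherry. Cache (LRU->MRU): [bat apple cat peach]
  21. access apple: HIT. Cache (LRU->MRU): [bat cat peach apple]
  22. access bat: HIT. Cache (LRU->MRU): [cat peach apple bat]
  23. access apple: HIT. Cache (LRU->MRU): [cat peach bat apple]
  24. access apple: HIT. Cache (LRU->MRU): [cat peach bat apple]
  25. access bat: HIT. Cache (LRU->MRU): [cat peach apple bat]
  26. access apple: HIT. Cache (LRU->MRU): [cat peach bat apple]
  27. access grape: MISS, evict cat. Cache (LRU->MRU): [peach bat apple grape]
  28. access bat: HIT. Cache (LRU->MRU): [peach apple grape bat]
  29. access cat: MISS, evict peach. Cache (LRU->MRU): [apple grape bat cat]
  30. access bat: HIT. Cache (LRU->MRU): [apple grape cat bat]
  31. access cherry: MISS, evict apple. Cache (LRU->MRU): [grape cat bat cherry]
  32. access fox: MISS, evict grape. Cache (LRU->MRU): [cat bat cherry fox]
  33. access bat: HIT. Cache (LRU->MRU): [cat cherry fox bat]
  34. access cherry: HIT. Cache (LRU->MRU): [cat fox bat cherry]
  35. access bat: HIT. Cache (LRU->MRU): [cat fox cherry bat]
Total: 20 hits, 15 misses, 11 evictions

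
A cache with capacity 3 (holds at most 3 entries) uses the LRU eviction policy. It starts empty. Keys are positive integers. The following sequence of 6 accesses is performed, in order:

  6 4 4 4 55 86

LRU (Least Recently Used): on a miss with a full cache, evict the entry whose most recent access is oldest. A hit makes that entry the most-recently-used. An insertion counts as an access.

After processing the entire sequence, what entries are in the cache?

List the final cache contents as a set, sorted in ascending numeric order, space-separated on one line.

Answer: 4 55 86

Derivation:
LRU simulation (capacity=3):
  1. access 6: MISS. Cache (LRU->MRU): [6]
  2. access 4: MISS. Cache (LRU->MRU): [6 4]
  3. access 4: HIT. Cache (LRU->MRU): [6 4]
  4. access 4: HIT. Cache (LRU->MRU): [6 4]
  5. access 55: MISS. Cache (LRU->MRU): [6 4 55]
  6. access 86: MISS, evict 6. Cache (LRU->MRU): [4 55 86]
Total: 2 hits, 4 misses, 1 evictions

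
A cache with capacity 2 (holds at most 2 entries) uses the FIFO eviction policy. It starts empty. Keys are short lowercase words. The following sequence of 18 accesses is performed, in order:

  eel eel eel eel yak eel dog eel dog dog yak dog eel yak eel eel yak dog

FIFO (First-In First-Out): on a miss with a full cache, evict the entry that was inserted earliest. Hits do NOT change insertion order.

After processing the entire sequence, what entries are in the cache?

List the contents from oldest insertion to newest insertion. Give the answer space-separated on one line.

FIFO simulation (capacity=2):
  1. access eel: MISS. Cache (old->new): [eel]
  2. access eel: HIT. Cache (old->new): [eel]
  3. access eel: HIT. Cache (old->new): [eel]
  4. access eel: HIT. Cache (old->new): [eel]
  5. access yak: MISS. Cache (old->new): [eel yak]
  6. access eel: HIT. Cache (old->new): [eel yak]
  7. access dog: MISS, evict eel. Cache (old->new): [yak dog]
  8. access eel: MISS, evict yak. Cache (old->new): [dog eel]
  9. access dog: HIT. Cache (old->new): [dog eel]
  10. access dog: HIT. Cache (old->new): [dog eel]
  11. access yak: MISS, evict dog. Cache (old->new): [eel yak]
  12. access dog: MISS, evict eel. Cache (old->new): [yak dog]
  13. access eel: MISS, evict yak. Cache (old->new): [dog eel]
  14. access yak: MISS, evict dog. Cache (old->new): [eel yak]
  15. access eel: HIT. Cache (old->new): [eel yak]
  16. access eel: HIT. Cache (old->new): [eel yak]
  17. access yak: HIT. Cache (old->new): [eel yak]
  18. access dog: MISS, evict eel. Cache (old->new): [yak dog]
Total: 9 hits, 9 misses, 7 evictions

Answer: yak dog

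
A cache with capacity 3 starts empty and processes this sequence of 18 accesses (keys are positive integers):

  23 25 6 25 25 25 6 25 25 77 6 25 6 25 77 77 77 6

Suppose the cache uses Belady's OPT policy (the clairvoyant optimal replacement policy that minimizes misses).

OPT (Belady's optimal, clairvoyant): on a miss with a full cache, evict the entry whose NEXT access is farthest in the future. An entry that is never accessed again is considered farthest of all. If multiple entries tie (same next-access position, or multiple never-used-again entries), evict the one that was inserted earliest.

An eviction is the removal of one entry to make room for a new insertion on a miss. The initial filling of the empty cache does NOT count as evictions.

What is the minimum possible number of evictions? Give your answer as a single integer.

OPT (Belady) simulation (capacity=3):
  1. access 23: MISS. Cache: [23]
  2. access 25: MISS. Cache: [23 25]
  3. access 6: MISS. Cache: [23 25 6]
  4. access 25: HIT. Next use of 25: step 5. Cache: [23 25 6]
  5. access 25: HIT. Next use of 25: step 6. Cache: [23 25 6]
  6. access 25: HIT. Next use of 25: step 8. Cache: [23 25 6]
  7. access 6: HIT. Next use of 6: step 11. Cache: [23 25 6]
  8. access 25: HIT. Next use of 25: step 9. Cache: [23 25 6]
  9. access 25: HIT. Next use of 25: step 12. Cache: [23 25 6]
  10. access 77: MISS, evict 23 (next use: never). Cache: [25 6 77]
  11. access 6: HIT. Next use of 6: step 13. Cache: [25 6 77]
  12. access 25: HIT. Next use of 25: step 14. Cache: [25 6 77]
  13. access 6: HIT. Next use of 6: step 18. Cache: [25 6 77]
  14. access 25: HIT. Next use of 25: never. Cache: [25 6 77]
  15. access 77: HIT. Next use of 77: step 16. Cache: [25 6 77]
  16. access 77: HIT. Next use of 77: step 17. Cache: [25 6 77]
  17. access 77: HIT. Next use of 77: never. Cache: [25 6 77]
  18. access 6: HIT. Next use of 6: never. Cache: [25 6 77]
Total: 14 hits, 4 misses, 1 evictions

Answer: 1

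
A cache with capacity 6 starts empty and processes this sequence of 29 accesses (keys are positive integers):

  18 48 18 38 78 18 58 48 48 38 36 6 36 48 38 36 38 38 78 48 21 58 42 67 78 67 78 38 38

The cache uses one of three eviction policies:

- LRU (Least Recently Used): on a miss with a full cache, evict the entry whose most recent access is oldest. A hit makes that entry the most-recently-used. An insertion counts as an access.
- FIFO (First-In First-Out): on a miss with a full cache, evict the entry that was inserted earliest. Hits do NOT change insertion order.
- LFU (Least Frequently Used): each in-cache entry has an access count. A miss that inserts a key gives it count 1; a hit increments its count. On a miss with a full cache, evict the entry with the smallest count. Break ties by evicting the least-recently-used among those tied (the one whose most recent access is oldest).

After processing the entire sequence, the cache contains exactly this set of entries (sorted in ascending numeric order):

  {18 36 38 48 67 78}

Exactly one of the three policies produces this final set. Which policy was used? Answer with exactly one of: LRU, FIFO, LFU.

Simulating under each policy and comparing final sets:
  LRU: final set = {21 38 42 58 67 78} -> differs
  FIFO: final set = {6 21 38 42 67 78} -> differs
  LFU: final set = {18 36 38 48 67 78} -> MATCHES target
Only LFU produces the target set.

Answer: LFU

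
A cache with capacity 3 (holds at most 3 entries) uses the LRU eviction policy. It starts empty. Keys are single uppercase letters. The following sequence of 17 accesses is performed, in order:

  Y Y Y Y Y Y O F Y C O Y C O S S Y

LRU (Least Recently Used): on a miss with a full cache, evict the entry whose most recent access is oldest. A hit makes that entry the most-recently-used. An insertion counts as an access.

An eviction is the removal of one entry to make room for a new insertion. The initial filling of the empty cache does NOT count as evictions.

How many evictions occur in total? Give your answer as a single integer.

LRU simulation (capacity=3):
  1. access Y: MISS. Cache (LRU->MRU): [Y]
  2. access Y: HIT. Cache (LRU->MRU): [Y]
  3. access Y: HIT. Cache (LRU->MRU): [Y]
  4. access Y: HIT. Cache (LRU->MRU): [Y]
  5. access Y: HIT. Cache (LRU->MRU): [Y]
  6. access Y: HIT. Cache (LRU->MRU): [Y]
  7. access O: MISS. Cache (LRU->MRU): [Y O]
  8. access F: MISS. Cache (LRU->MRU): [Y O F]
  9. access Y: HIT. Cache (LRU->MRU): [O F Y]
  10. access C: MISS, evict O. Cache (LRU->MRU): [F Y C]
  11. access O: MISS, evict F. Cache (LRU->MRU): [Y C O]
  12. access Y: HIT. Cache (LRU->MRU): [C O Y]
  13. access C: HIT. Cache (LRU->MRU): [O Y C]
  14. access O: HIT. Cache (LRU->MRU): [Y C O]
  15. access S: MISS, evict Y. Cache (LRU->MRU): [C O S]
  16. access S: HIT. Cache (LRU->MRU): [C O S]
  17. access Y: MISS, evict C. Cache (LRU->MRU): [O S Y]
Total: 10 hits, 7 misses, 4 evictions

Answer: 4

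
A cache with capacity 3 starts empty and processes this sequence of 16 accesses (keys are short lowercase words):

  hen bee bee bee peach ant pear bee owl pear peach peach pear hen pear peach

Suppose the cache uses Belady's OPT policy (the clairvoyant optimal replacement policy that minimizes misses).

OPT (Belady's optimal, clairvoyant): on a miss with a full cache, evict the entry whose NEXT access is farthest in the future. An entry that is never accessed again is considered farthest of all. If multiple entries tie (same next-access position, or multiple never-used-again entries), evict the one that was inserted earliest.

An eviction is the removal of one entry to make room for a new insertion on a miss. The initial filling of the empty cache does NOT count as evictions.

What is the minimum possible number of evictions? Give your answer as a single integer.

Answer: 4

Derivation:
OPT (Belady) simulation (capacity=3):
  1. access hen: MISS. Cache: [hen]
  2. access bee: MISS. Cache: [hen bee]
  3. access bee: HIT. Next use of bee: step 4. Cache: [hen bee]
  4. access bee: HIT. Next use of bee: step 8. Cache: [hen bee]
  5. access peach: MISS. Cache: [hen bee peach]
  6. access ant: MISS, evict hen (next use: step 14). Cache: [bee peach ant]
  7. access pear: MISS, evict ant (next use: never). Cache: [bee peach pear]
  8. access bee: HIT. Next use of bee: never. Cache: [bee peach pear]
  9. access owl: MISS, evict bee (next use: never). Cache: [peach pear owl]
  10. access pear: HIT. Next use of pear: step 13. Cache: [peach pear owl]
  11. access peach: HIT. Next use of peach: step 12. Cache: [peach pear owl]
  12. access peach: HIT. Next use of peach: step 16. Cache: [peach pear owl]
  13. access pear: HIT. Next use of pear: step 15. Cache: [peach pear owl]
  14. access hen: MISS, evict owl (next use: never). Cache: [peach pear hen]
  15. access pear: HIT. Next use of pear: never. Cache: [peach pear hen]
  16. access peach: HIT. Next use of peach: never. Cache: [peach pear hen]
Total: 9 hits, 7 misses, 4 evictions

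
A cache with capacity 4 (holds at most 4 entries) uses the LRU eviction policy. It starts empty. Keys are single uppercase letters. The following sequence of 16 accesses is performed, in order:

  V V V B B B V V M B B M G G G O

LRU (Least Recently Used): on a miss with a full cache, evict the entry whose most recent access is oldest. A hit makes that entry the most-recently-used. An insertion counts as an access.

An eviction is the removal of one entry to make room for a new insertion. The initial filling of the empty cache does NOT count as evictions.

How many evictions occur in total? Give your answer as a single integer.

LRU simulation (capacity=4):
  1. access V: MISS. Cache (LRU->MRU): [V]
  2. access V: HIT. Cache (LRU->MRU): [V]
  3. access V: HIT. Cache (LRU->MRU): [V]
  4. access B: MISS. Cache (LRU->MRU): [V B]
  5. access B: HIT. Cache (LRU->MRU): [V B]
  6. access B: HIT. Cache (LRU->MRU): [V B]
  7. access V: HIT. Cache (LRU->MRU): [B V]
  8. access V: HIT. Cache (LRU->MRU): [B V]
  9. access M: MISS. Cache (LRU->MRU): [B V M]
  10. access B: HIT. Cache (LRU->MRU): [V M B]
  11. access B: HIT. Cache (LRU->MRU): [V M B]
  12. access M: HIT. Cache (LRU->MRU): [V B M]
  13. access G: MISS. Cache (LRU->MRU): [V B M G]
  14. access G: HIT. Cache (LRU->MRU): [V B M G]
  15. access G: HIT. Cache (LRU->MRU): [V B M G]
  16. access O: MISS, evict V. Cache (LRU->MRU): [B M G O]
Total: 11 hits, 5 misses, 1 evictions

Answer: 1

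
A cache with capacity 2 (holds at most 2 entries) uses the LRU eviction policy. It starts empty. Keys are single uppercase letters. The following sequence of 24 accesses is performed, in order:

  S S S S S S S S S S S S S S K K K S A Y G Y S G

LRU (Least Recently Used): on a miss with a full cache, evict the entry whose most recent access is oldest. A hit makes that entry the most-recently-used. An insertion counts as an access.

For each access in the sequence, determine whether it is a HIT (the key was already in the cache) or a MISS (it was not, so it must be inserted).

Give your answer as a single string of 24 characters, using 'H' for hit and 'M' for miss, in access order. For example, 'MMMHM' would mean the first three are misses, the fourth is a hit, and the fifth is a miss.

LRU simulation (capacity=2):
  1. access S: MISS. Cache (LRU->MRU): [S]
  2. access S: HIT. Cache (LRU->MRU): [S]
  3. access S: HIT. Cache (LRU->MRU): [S]
  4. access S: HIT. Cache (LRU->MRU): [S]
  5. access S: HIT. Cache (LRU->MRU): [S]
  6. access S: HIT. Cache (LRU->MRU): [S]
  7. access S: HIT. Cache (LRU->MRU): [S]
  8. access S: HIT. Cache (LRU->MRU): [S]
  9. access S: HIT. Cache (LRU->MRU): [S]
  10. access S: HIT. Cache (LRU->MRU): [S]
  11. access S: HIT. Cache (LRU->MRU): [S]
  12. access S: HIT. Cache (LRU->MRU): [S]
  13. access S: HIT. Cache (LRU->MRU): [S]
  14. access S: HIT. Cache (LRU->MRU): [S]
  15. access K: MISS. Cache (LRU->MRU): [S K]
  16. access K: HIT. Cache (LRU->MRU): [S K]
  17. access K: HIT. Cache (LRU->MRU): [S K]
  18. access S: HIT. Cache (LRU->MRU): [K S]
  19. access A: MISS, evict K. Cache (LRU->MRU): [S A]
  20. access Y: MISS, evict S. Cache (LRU->MRU): [A Y]
  21. access G: MISS, evict A. Cache (LRU->MRU): [Y G]
  22. access Y: HIT. Cache (LRU->MRU): [G Y]
  23. access S: MISS, evict G. Cache (LRU->MRU): [Y S]
  24. access G: MISS, evict Y. Cache (LRU->MRU): [S G]
Total: 17 hits, 7 misses, 5 evictions

Answer: MHHHHHHHHHHHHHMHHHMMMHMM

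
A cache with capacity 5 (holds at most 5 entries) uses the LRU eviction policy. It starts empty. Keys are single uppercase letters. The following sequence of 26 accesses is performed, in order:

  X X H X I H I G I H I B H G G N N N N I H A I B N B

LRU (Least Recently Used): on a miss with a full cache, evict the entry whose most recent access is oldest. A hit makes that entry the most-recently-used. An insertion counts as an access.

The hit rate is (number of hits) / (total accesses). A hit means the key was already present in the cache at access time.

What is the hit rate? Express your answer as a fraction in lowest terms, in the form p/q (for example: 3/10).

Answer: 9/13

Derivation:
LRU simulation (capacity=5):
  1. access X: MISS. Cache (LRU->MRU): [X]
  2. access X: HIT. Cache (LRU->MRU): [X]
  3. access H: MISS. Cache (LRU->MRU): [X H]
  4. access X: HIT. Cache (LRU->MRU): [H X]
  5. access I: MISS. Cache (LRU->MRU): [H X I]
  6. access H: HIT. Cache (LRU->MRU): [X I H]
  7. access I: HIT. Cache (LRU->MRU): [X H I]
  8. access G: MISS. Cache (LRU->MRU): [X H I G]
  9. access I: HIT. Cache (LRU->MRU): [X H G I]
  10. access H: HIT. Cache (LRU->MRU): [X G I H]
  11. access I: HIT. Cache (LRU->MRU): [X G H I]
  12. access B: MISS. Cache (LRU->MRU): [X G H I B]
  13. access H: HIT. Cache (LRU->MRU): [X G I B H]
  14. access G: HIT. Cache (LRU->MRU): [X I B H G]
  15. access G: HIT. Cache (LRU->MRU): [X I B H G]
  16. access N: MISS, evict X. Cache (LRU->MRU): [I B H G N]
  17. access N: HIT. Cache (LRU->MRU): [I B H G N]
  18. access N: HIT. Cache (LRU->MRU): [I B H G N]
  19. access N: HIT. Cache (LRU->MRU): [I B H G N]
  20. access I: HIT. Cache (LRU->MRU): [B H G N I]
  21. access H: HIT. Cache (LRU->MRU): [B G N I H]
  22. access A: MISS, evict B. Cache (LRU->MRU): [G N I H A]
  23. access I: HIT. Cache (LRU->MRU): [G N H A I]
  24. access B: MISS, evict G. Cache (LRU->MRU): [N H A I B]
  25. access N: HIT. Cache (LRU->MRU): [H A I B N]
  26. access B: HIT. Cache (LRU->MRU): [H A I N B]
Total: 18 hits, 8 misses, 3 evictions

Hit rate = 18/26 = 9/13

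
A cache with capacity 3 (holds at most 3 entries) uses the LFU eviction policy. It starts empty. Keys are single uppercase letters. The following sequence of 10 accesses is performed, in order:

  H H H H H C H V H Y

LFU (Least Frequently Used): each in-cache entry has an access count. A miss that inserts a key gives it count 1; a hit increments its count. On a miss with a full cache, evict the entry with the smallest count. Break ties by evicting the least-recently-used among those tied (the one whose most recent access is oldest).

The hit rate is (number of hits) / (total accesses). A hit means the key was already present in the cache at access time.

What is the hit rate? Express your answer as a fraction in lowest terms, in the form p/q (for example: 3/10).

LFU simulation (capacity=3):
  1. access H: MISS. Cache: [H(c=1)]
  2. access H: HIT, count now 2. Cache: [H(c=2)]
  3. access H: HIT, count now 3. Cache: [H(c=3)]
  4. access H: HIT, count now 4. Cache: [H(c=4)]
  5. access H: HIT, count now 5. Cache: [H(c=5)]
  6. access C: MISS. Cache: [C(c=1) H(c=5)]
  7. access H: HIT, count now 6. Cache: [C(c=1) H(c=6)]
  8. access V: MISS. Cache: [C(c=1) V(c=1) H(c=6)]
  9. access H: HIT, count now 7. Cache: [C(c=1) V(c=1) H(c=7)]
  10. access Y: MISS, evict C(c=1). Cache: [V(c=1) Y(c=1) H(c=7)]
Total: 6 hits, 4 misses, 1 evictions

Hit rate = 6/10 = 3/5

Answer: 3/5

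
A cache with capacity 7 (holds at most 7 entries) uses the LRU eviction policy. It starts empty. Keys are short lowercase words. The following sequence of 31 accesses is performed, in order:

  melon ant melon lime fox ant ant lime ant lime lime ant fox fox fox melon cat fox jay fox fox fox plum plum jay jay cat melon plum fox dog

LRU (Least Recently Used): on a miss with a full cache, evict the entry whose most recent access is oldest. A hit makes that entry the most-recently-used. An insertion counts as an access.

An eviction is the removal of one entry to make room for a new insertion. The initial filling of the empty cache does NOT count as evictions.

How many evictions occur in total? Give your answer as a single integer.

LRU simulation (capacity=7):
  1. access melon: MISS. Cache (LRU->MRU): [melon]
  2. access ant: MISS. Cache (LRU->MRU): [melon ant]
  3. access melon: HIT. Cache (LRU->MRU): [ant melon]
  4. access lime: MISS. Cache (LRU->MRU): [ant melon lime]
  5. access fox: MISS. Cache (LRU->MRU): [ant melon lime fox]
  6. access ant: HIT. Cache (LRU->MRU): [melon lime fox ant]
  7. access ant: HIT. Cache (LRU->MRU): [melon lime fox ant]
  8. access lime: HIT. Cache (LRU->MRU): [melon fox ant lime]
  9. access ant: HIT. Cache (LRU->MRU): [melon fox lime ant]
  10. access lime: HIT. Cache (LRU->MRU): [melon fox ant lime]
  11. access lime: HIT. Cache (LRU->MRU): [melon fox ant lime]
  12. access ant: HIT. Cache (LRU->MRU): [melon fox lime ant]
  13. access fox: HIT. Cache (LRU->MRU): [melon lime ant fox]
  14. access fox: HIT. Cache (LRU->MRU): [melon lime ant fox]
  15. access fox: HIT. Cache (LRU->MRU): [melon lime ant fox]
  16. access melon: HIT. Cache (LRU->MRU): [lime ant fox melon]
  17. access cat: MISS. Cache (LRU->MRU): [lime ant fox melon cat]
  18. access fox: HIT. Cache (LRU->MRU): [lime ant melon cat fox]
  19. access jay: MISS. Cache (LRU->MRU): [lime ant melon cat fox jay]
  20. access fox: HIT. Cache (LRU->MRU): [lime ant melon cat jay fox]
  21. access fox: HIT. Cache (LRU->MRU): [lime ant melon cat jay fox]
  22. access fox: HIT. Cache (LRU->MRU): [lime ant melon cat jay fox]
  23. access plum: MISS. Cache (LRU->MRU): [lime ant melon cat jay fox plum]
  24. access plum: HIT. Cache (LRU->MRU): [lime ant melon cat jay fox plum]
  25. access jay: HIT. Cache (LRU->MRU): [lime ant melon cat fox plum jay]
  26. access jay: HIT. Cache (LRU->MRU): [lime ant melon cat fox plum jay]
  27. access cat: HIT. Cache (LRU->MRU): [lime ant melon fox plum jay cat]
  28. access melon: HIT. Cache (LRU->MRU): [lime ant fox plum jay cat melon]
  29. access plum: HIT. Cache (LRU->MRU): [lime ant fox jay cat melon plum]
  30. access fox: HIT. Cache (LRU->MRU): [lime ant jay cat melon plum fox]
  31. access dog: MISS, evict lime. Cache (LRU->MRU): [ant jay cat melon plum fox dog]
Total: 23 hits, 8 misses, 1 evictions

Answer: 1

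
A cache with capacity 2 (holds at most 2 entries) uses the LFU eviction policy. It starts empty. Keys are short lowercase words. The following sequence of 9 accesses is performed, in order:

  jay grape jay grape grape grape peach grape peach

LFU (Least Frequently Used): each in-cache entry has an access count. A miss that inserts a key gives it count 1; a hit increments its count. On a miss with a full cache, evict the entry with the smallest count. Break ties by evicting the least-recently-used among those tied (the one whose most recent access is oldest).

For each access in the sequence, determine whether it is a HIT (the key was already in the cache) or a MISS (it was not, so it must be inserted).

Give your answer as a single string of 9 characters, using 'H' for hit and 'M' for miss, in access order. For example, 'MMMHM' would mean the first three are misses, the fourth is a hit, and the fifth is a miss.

LFU simulation (capacity=2):
  1. access jay: MISS. Cache: [jay(c=1)]
  2. access grape: MISS. Cache: [jay(c=1) grape(c=1)]
  3. access jay: HIT, count now 2. Cache: [grape(c=1) jay(c=2)]
  4. access grape: HIT, count now 2. Cache: [jay(c=2) grape(c=2)]
  5. access grape: HIT, count now 3. Cache: [jay(c=2) grape(c=3)]
  6. access grape: HIT, count now 4. Cache: [jay(c=2) grape(c=4)]
  7. access peach: MISS, evict jay(c=2). Cache: [peach(c=1) grape(c=4)]
  8. access grape: HIT, count now 5. Cache: [peach(c=1) grape(c=5)]
  9. access peach: HIT, count now 2. Cache: [peach(c=2) grape(c=5)]
Total: 6 hits, 3 misses, 1 evictions

Answer: MMHHHHMHH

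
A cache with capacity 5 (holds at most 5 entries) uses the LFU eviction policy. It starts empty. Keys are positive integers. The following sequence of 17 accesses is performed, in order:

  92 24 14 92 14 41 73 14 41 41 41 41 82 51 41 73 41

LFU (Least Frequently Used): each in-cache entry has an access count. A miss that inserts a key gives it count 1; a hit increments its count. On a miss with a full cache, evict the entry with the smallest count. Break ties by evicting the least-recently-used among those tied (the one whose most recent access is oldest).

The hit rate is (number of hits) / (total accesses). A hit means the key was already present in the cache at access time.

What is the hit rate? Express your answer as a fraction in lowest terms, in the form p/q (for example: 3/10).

Answer: 9/17

Derivation:
LFU simulation (capacity=5):
  1. access 92: MISS. Cache: [92(c=1)]
  2. access 24: MISS. Cache: [92(c=1) 24(c=1)]
  3. access 14: MISS. Cache: [92(c=1) 24(c=1) 14(c=1)]
  4. access 92: HIT, count now 2. Cache: [24(c=1) 14(c=1) 92(c=2)]
  5. access 14: HIT, count now 2. Cache: [24(c=1) 92(c=2) 14(c=2)]
  6. access 41: MISS. Cache: [24(c=1) 41(c=1) 92(c=2) 14(c=2)]
  7. access 73: MISS. Cache: [24(c=1) 41(c=1) 73(c=1) 92(c=2) 14(c=2)]
  8. access 14: HIT, count now 3. Cache: [24(c=1) 41(c=1) 73(c=1) 92(c=2) 14(c=3)]
  9. access 41: HIT, count now 2. Cache: [24(c=1) 73(c=1) 92(c=2) 41(c=2) 14(c=3)]
  10. access 41: HIT, count now 3. Cache: [24(c=1) 73(c=1) 92(c=2) 14(c=3) 41(c=3)]
  11. access 41: HIT, count now 4. Cache: [24(c=1) 73(c=1) 92(c=2) 14(c=3) 41(c=4)]
  12. access 41: HIT, count now 5. Cache: [24(c=1) 73(c=1) 92(c=2) 14(c=3) 41(c=5)]
  13. access 82: MISS, evict 24(c=1). Cache: [73(c=1) 82(c=1) 92(c=2) 14(c=3) 41(c=5)]
  14. access 51: MISS, evict 73(c=1). Cache: [82(c=1) 51(c=1) 92(c=2) 14(c=3) 41(c=5)]
  15. access 41: HIT, count now 6. Cache: [82(c=1) 51(c=1) 92(c=2) 14(c=3) 41(c=6)]
  16. access 73: MISS, evict 82(c=1). Cache: [51(c=1) 73(c=1) 92(c=2) 14(c=3) 41(c=6)]
  17. access 41: HIT, count now 7. Cache: [51(c=1) 73(c=1) 92(c=2) 14(c=3) 41(c=7)]
Total: 9 hits, 8 misses, 3 evictions

Hit rate = 9/17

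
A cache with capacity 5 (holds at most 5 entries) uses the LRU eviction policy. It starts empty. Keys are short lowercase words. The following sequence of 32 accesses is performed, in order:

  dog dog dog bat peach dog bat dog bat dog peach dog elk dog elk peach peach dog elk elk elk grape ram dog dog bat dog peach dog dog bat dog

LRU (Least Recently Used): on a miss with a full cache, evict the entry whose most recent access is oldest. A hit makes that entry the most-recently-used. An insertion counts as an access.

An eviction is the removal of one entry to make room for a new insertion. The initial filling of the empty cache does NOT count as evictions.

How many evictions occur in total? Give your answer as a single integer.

Answer: 3

Derivation:
LRU simulation (capacity=5):
  1. access dog: MISS. Cache (LRU->MRU): [dog]
  2. access dog: HIT. Cache (LRU->MRU): [dog]
  3. access dog: HIT. Cache (LRU->MRU): [dog]
  4. access bat: MISS. Cache (LRU->MRU): [dog bat]
  5. access peach: MISS. Cache (LRU->MRU): [dog bat peach]
  6. access dog: HIT. Cache (LRU->MRU): [bat peach dog]
  7. access bat: HIT. Cache (LRU->MRU): [peach dog bat]
  8. access dog: HIT. Cache (LRU->MRU): [peach bat dog]
  9. access bat: HIT. Cache (LRU->MRU): [peach dog bat]
  10. access dog: HIT. Cache (LRU->MRU): [peach bat dog]
  11. access peach: HIT. Cache (LRU->MRU): [bat dog peach]
  12. access dog: HIT. Cache (LRU->MRU): [bat peach dog]
  13. access elk: MISS. Cache (LRU->MRU): [bat peach dog elk]
  14. access dog: HIT. Cache (LRU->MRU): [bat peach elk dog]
  15. access elk: HIT. Cache (LRU->MRU): [bat peach dog elk]
  16. access peach: HIT. Cache (LRU->MRU): [bat dog elk peach]
  17. access peach: HIT. Cache (LRU->MRU): [bat dog elk peach]
  18. access dog: HIT. Cache (LRU->MRU): [bat elk peach dog]
  19. access elk: HIT. Cache (LRU->MRU): [bat peach dog elk]
  20. access elk: HIT. Cache (LRU->MRU): [bat peach dog elk]
  21. access elk: HIT. Cache (LRU->MRU): [bat peach dog elk]
  22. access grape: MISS. Cache (LRU->MRU): [bat peach dog elk grape]
  23. access ram: MISS, evict bat. Cache (LRU->MRU): [peach dog elk grape ram]
  24. access dog: HIT. Cache (LRU->MRU): [peach elk grape ram dog]
  25. access dog: HIT. Cache (LRU->MRU): [peach elk grape ram dog]
  26. access bat: MISS, evict peach. Cache (LRU->MRU): [elk grape ram dog bat]
  27. access dog: HIT. Cache (LRU->MRU): [elk grape ram bat dog]
  28. access peach: MISS, evict elk. Cache (LRU->MRU): [grape ram bat dog peach]
  29. access dog: HIT. Cache (LRU->MRU): [grape ram bat peach dog]
  30. access dog: HIT. Cache (LRU->MRU): [grape ram bat peach dog]
  31. access bat: HIT. Cache (LRU->MRU): [grape ram peach dog bat]
  32. access dog: HIT. Cache (LRU->MRU): [grape ram peach bat dog]
Total: 24 hits, 8 misses, 3 evictions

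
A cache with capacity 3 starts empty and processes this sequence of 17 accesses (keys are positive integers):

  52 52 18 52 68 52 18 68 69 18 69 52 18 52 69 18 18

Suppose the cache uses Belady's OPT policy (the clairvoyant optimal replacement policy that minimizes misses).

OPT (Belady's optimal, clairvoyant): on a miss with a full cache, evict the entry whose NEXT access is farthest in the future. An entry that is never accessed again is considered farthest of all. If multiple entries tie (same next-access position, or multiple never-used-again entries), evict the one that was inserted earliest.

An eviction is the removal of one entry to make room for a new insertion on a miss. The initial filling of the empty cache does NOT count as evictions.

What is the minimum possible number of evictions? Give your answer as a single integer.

Answer: 1

Derivation:
OPT (Belady) simulation (capacity=3):
  1. access 52: MISS. Cache: [52]
  2. access 52: HIT. Next use of 52: step 4. Cache: [52]
  3. access 18: MISS. Cache: [52 18]
  4. access 52: HIT. Next use of 52: step 6. Cache: [52 18]
  5. access 68: MISS. Cache: [52 18 68]
  6. access 52: HIT. Next use of 52: step 12. Cache: [52 18 68]
  7. access 18: HIT. Next use of 18: step 10. Cache: [52 18 68]
  8. access 68: HIT. Next use of 68: never. Cache: [52 18 68]
  9. access 69: MISS, evict 68 (next use: never). Cache: [52 18 69]
  10. access 18: HIT. Next use of 18: step 13. Cache: [52 18 69]
  11. access 69: HIT. Next use of 69: step 15. Cache: [52 18 69]
  12. access 52: HIT. Next use of 52: step 14. Cache: [52 18 69]
  13. access 18: HIT. Next use of 18: step 16. Cache: [52 18 69]
  14. access 52: HIT. Next use of 52: never. Cache: [52 18 69]
  15. access 69: HIT. Next use of 69: never. Cache: [52 18 69]
  16. access 18: HIT. Next use of 18: step 17. Cache: [52 18 69]
  17. access 18: HIT. Next use of 18: never. Cache: [52 18 69]
Total: 13 hits, 4 misses, 1 evictions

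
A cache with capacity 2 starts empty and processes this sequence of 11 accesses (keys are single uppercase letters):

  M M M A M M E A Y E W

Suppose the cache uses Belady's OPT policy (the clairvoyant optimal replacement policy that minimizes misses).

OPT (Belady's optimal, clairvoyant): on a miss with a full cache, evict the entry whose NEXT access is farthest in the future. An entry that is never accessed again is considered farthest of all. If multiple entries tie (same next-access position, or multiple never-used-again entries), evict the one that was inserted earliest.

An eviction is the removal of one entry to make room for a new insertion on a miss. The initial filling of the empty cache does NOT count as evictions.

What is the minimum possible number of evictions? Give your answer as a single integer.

OPT (Belady) simulation (capacity=2):
  1. access M: MISS. Cache: [M]
  2. access M: HIT. Next use of M: step 3. Cache: [M]
  3. access M: HIT. Next use of M: step 5. Cache: [M]
  4. access A: MISS. Cache: [M A]
  5. access M: HIT. Next use of M: step 6. Cache: [M A]
  6. access M: HIT. Next use of M: never. Cache: [M A]
  7. access E: MISS, evict M (next use: never). Cache: [A E]
  8. access A: HIT. Next use of A: never. Cache: [A E]
  9. access Y: MISS, evict A (next use: never). Cache: [E Y]
  10. access E: HIT. Next use of E: never. Cache: [E Y]
  11. access W: MISS, evict E (next use: never). Cache: [Y W]
Total: 6 hits, 5 misses, 3 evictions

Answer: 3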